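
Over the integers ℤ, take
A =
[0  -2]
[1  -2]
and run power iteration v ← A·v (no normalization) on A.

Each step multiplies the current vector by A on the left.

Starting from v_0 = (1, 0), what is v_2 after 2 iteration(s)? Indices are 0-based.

v_2 = (-2, -2)

v_0 = (1, 0).
v_1 = A·v_0 = (0, 1).
v_2 = A·v_1 = (-2, -2).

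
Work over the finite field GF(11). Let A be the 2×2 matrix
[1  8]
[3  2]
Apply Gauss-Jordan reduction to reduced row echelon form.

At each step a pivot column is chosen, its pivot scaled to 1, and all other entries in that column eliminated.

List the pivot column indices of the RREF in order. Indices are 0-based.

pivot(0,0)=1: scale R0 → (1, 8)
  clear (1,0): R1 −= (3)R0 → (0, 0)
col 1: no nonzero at/below row 1; advance.

pivot columns: 0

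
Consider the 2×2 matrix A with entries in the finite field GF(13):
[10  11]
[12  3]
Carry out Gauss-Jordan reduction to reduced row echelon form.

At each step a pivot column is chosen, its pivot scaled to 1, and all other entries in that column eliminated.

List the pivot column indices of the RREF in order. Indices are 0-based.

[1] R0 /= 10  ⇒  (1, 5)
     R1 -= 12·R0  ⇒  (0, 8)
[2] R1 /= 8  ⇒  (0, 1)
     R0 -= 5·R1  ⇒  (1, 0)

pivot columns: 0, 1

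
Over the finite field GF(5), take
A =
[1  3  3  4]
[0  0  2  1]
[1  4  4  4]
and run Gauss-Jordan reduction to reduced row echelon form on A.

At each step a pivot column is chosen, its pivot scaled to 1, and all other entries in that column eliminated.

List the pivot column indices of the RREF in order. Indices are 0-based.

step 1: normalize row 0 (÷1) = (1, 3, 3, 4)
  row 2: subtract 1×row0 = (0, 1, 1, 0)
step 2: exchange rows 1,2
step 2: normalize row 1 (÷1) = (0, 1, 1, 0)
  row 0: subtract 3×row1 = (1, 0, 0, 4)
step 3: normalize row 2 (÷2) = (0, 0, 1, 3)
  row 1: subtract 1×row2 = (0, 1, 0, 2)

pivot columns: 0, 1, 2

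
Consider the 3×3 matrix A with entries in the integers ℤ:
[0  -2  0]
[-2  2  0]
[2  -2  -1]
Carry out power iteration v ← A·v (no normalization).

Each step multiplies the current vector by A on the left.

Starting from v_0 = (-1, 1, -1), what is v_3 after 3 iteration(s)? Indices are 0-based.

v_3 = (-24, 40, -31)

v_0 = (-1, 1, -1).
v_1 = A·v_0 = (-2, 4, -3).
v_2 = A·v_1 = (-8, 12, -9).
v_3 = A·v_2 = (-24, 40, -31).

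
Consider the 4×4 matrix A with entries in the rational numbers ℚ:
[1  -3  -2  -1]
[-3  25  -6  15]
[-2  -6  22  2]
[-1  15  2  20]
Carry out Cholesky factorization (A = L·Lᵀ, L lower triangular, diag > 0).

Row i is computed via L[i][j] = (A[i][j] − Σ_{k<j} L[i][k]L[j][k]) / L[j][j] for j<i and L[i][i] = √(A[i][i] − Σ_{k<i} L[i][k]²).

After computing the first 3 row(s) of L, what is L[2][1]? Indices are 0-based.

Step 1: L[0][0] = √(1) = 1.
  L[1][0] = (-3) / L[0][0] = -3.
Step 2: L[1][1] = √(16) = 4.
  L[2][0] = (-2) / L[0][0] = -2.
  L[2][1] = (-12) / L[1][1] = -3.
Step 3: L[2][2] = √(9) = 3.

L[2][1] = -3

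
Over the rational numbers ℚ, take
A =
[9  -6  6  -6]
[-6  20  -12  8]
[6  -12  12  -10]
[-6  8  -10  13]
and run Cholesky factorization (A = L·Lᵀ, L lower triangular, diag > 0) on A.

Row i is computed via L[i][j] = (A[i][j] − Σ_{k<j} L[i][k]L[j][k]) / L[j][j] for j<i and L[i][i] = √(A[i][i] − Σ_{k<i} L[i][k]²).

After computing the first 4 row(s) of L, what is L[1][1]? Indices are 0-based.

Step 1: L[0][0] = √(9) = 3.
  L[1][0] = (-6) / L[0][0] = -2.
Step 2: L[1][1] = √(16) = 4.
  L[2][0] = (6) / L[0][0] = 2.
  L[2][1] = (-8) / L[1][1] = -2.
Step 3: L[2][2] = √(4) = 2.
  L[3][0] = (-6) / L[0][0] = -2.
  L[3][1] = (4) / L[1][1] = 1.
  L[3][2] = (-4) / L[2][2] = -2.
Step 4: L[3][3] = √(4) = 2.

L[1][1] = 4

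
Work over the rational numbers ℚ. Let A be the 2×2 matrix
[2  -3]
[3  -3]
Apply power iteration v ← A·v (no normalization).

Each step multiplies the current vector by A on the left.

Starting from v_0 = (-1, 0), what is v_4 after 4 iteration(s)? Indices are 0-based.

v_4 = (-16, -15)

v_0 = (-1, 0).
v_1 = A·v_0 = (-2, -3).
v_2 = A·v_1 = (5, 3).
v_3 = A·v_2 = (1, 6).
v_4 = A·v_3 = (-16, -15).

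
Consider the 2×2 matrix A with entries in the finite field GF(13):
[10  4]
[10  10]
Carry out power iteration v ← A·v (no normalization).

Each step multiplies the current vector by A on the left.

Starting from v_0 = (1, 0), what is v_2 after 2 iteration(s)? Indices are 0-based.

v_2 = (10, 5)

v_0 = (1, 0).
v_1 = A·v_0 = (10, 10).
v_2 = A·v_1 = (10, 5).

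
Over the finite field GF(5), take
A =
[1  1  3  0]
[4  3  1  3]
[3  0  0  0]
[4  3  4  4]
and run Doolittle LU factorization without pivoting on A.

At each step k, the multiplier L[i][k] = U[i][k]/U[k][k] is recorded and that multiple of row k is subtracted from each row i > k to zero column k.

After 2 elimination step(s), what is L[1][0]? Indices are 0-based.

L[1][0] = 4

[col 0] pivot 1
  R1 -= 4*R0 → (0, 4, 4, 3)  (L[1][0] := 4)
  R2 -= 3*R0 → (0, 2, 1, 0)  (L[2][0] := 3)
  R3 -= 4*R0 → (0, 4, 2, 4)  (L[3][0] := 4)
[col 1] pivot 4
  R2 -= 3*R1 → (0, 0, 4, 1)  (L[2][1] := 3)
  R3 -= 1*R1 → (0, 0, 3, 1)  (L[3][1] := 1)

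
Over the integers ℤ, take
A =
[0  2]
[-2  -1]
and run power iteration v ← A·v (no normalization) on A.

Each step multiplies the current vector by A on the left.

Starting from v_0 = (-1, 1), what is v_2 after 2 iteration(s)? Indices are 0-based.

v_0 = (-1, 1).
v_1 = A·v_0 = (2, 1).
v_2 = A·v_1 = (2, -5).

v_2 = (2, -5)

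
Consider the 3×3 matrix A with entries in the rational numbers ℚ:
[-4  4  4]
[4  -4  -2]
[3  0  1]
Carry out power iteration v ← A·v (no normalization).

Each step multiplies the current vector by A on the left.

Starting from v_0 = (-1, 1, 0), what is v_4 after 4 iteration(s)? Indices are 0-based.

v_4 = (-6004, 5590, 1797)

v_0 = (-1, 1, 0).
v_1 = A·v_0 = (8, -8, -3).
v_2 = A·v_1 = (-76, 70, 21).
v_3 = A·v_2 = (668, -626, -207).
v_4 = A·v_3 = (-6004, 5590, 1797).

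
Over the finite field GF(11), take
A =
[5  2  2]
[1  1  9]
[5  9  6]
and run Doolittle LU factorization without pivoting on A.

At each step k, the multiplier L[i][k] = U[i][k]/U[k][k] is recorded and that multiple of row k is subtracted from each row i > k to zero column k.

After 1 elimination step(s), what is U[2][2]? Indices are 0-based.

[col 0] pivot 5
  R1 -= 9*R0 → (0, 5, 2)  (L[1][0] := 9)
  R2 -= 1*R0 → (0, 7, 4)  (L[2][0] := 1)

U[2][2] = 4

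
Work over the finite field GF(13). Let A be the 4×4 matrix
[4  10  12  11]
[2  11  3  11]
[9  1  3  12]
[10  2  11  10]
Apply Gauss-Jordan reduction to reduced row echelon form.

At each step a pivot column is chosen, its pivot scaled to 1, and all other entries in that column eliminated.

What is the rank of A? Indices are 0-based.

[1] R0 /= 4  ⇒  (1, 9, 3, 6)
     R1 -= 2·R0  ⇒  (0, 6, 10, 12)
     R2 -= 9·R0  ⇒  (0, 11, 2, 10)
     R3 -= 10·R0  ⇒  (0, 3, 7, 2)
[2] R1 /= 6  ⇒  (0, 1, 6, 2)
     R0 -= 9·R1  ⇒  (1, 0, 1, 1)
     R2 -= 11·R1  ⇒  (0, 0, 1, 1)
     R3 -= 3·R1  ⇒  (0, 0, 2, 9)
[3] R2 /= 1  ⇒  (0, 0, 1, 1)
     R0 -= 1·R2  ⇒  (1, 0, 0, 0)
     R1 -= 6·R2  ⇒  (0, 1, 0, 9)
     R3 -= 2·R2  ⇒  (0, 0, 0, 7)
[4] R3 /= 7  ⇒  (0, 0, 0, 1)
     R1 -= 9·R3  ⇒  (0, 1, 0, 0)
     R2 -= 1·R3  ⇒  (0, 0, 1, 0)

rank = 4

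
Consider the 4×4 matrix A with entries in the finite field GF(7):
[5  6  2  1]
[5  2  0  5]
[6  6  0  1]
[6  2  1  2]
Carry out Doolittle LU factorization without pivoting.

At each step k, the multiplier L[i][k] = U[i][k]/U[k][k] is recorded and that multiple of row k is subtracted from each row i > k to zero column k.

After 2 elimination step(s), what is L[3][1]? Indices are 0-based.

[col 0] pivot 5
  R1 -= 1*R0 → (0, 3, 5, 4)  (L[1][0] := 1)
  R2 -= 4*R0 → (0, 3, 6, 4)  (L[2][0] := 4)
  R3 -= 4*R0 → (0, 6, 0, 5)  (L[3][0] := 4)
[col 1] pivot 3
  R2 -= 1*R1 → (0, 0, 1, 0)  (L[2][1] := 1)
  R3 -= 2*R1 → (0, 0, 4, 4)  (L[3][1] := 2)

L[3][1] = 2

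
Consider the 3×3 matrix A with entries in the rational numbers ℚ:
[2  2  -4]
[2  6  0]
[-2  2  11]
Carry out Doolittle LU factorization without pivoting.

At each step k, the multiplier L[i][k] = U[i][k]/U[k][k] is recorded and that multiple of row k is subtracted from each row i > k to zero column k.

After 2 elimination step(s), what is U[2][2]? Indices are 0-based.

[col 0] pivot 2
  R1 -= 1*R0 → (0, 4, 4)  (L[1][0] := 1)
  R2 -= -1*R0 → (0, 4, 7)  (L[2][0] := -1)
[col 1] pivot 4
  R2 -= 1*R1 → (0, 0, 3)  (L[2][1] := 1)

U[2][2] = 3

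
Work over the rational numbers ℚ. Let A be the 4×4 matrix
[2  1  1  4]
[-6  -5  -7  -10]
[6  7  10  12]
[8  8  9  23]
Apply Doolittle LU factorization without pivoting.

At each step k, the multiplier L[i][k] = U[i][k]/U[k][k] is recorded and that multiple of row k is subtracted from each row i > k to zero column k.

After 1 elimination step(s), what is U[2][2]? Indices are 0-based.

U[2][2] = 7

k=0: U[0][0]=2
  eliminate (1,0): mult=-3, new row 1: (0, -2, -4, 2); set L[1][0]=-3
  eliminate (2,0): mult=3, new row 2: (0, 4, 7, 0); set L[2][0]=3
  eliminate (3,0): mult=4, new row 3: (0, 4, 5, 7); set L[3][0]=4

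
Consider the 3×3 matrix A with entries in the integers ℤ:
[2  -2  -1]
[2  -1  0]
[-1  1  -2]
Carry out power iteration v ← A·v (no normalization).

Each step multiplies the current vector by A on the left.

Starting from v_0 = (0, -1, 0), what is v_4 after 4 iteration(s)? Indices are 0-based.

v_0 = (0, -1, 0).
v_1 = A·v_0 = (2, 1, -1).
v_2 = A·v_1 = (3, 3, 1).
v_3 = A·v_2 = (-1, 3, -2).
v_4 = A·v_3 = (-6, -5, 8).

v_4 = (-6, -5, 8)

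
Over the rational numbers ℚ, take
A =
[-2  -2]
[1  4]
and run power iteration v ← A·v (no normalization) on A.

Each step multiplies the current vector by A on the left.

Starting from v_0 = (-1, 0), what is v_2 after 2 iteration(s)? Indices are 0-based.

v_0 = (-1, 0).
v_1 = A·v_0 = (2, -1).
v_2 = A·v_1 = (-2, -2).

v_2 = (-2, -2)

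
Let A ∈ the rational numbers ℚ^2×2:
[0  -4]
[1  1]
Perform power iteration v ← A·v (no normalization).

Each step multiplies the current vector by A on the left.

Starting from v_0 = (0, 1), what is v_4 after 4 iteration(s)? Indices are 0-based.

v_4 = (28, 5)

v_0 = (0, 1).
v_1 = A·v_0 = (-4, 1).
v_2 = A·v_1 = (-4, -3).
v_3 = A·v_2 = (12, -7).
v_4 = A·v_3 = (28, 5).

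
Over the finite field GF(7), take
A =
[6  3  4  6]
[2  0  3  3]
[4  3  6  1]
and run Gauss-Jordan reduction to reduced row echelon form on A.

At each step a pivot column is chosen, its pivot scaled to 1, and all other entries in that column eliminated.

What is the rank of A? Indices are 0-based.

rank = 3

step 1: normalize row 0 (÷6) = (1, 4, 3, 1)
  row 1: subtract 2×row0 = (0, 6, 4, 1)
  row 2: subtract 4×row0 = (0, 1, 1, 4)
step 2: normalize row 1 (÷6) = (0, 1, 3, 6)
  row 0: subtract 4×row1 = (1, 0, 5, 5)
  row 2: subtract 1×row1 = (0, 0, 5, 5)
step 3: normalize row 2 (÷5) = (0, 0, 1, 1)
  row 0: subtract 5×row2 = (1, 0, 0, 0)
  row 1: subtract 3×row2 = (0, 1, 0, 3)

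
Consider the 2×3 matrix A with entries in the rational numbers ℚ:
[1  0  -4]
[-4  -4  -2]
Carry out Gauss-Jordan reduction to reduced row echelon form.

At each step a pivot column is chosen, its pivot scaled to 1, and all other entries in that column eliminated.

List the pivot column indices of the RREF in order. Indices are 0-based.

pivot columns: 0, 1

pivot(0,0)=1: scale R0 → (1, 0, -4)
  clear (1,0): R1 −= (-4)R0 → (0, -4, -18)
pivot(1,1)=-4: scale R1 → (0, 1, 9/2)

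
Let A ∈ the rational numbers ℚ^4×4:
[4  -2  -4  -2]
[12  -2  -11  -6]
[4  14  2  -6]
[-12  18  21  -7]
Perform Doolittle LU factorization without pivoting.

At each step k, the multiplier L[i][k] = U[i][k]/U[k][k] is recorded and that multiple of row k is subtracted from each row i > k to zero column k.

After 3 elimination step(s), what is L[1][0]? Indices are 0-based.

L[1][0] = 3

k=0: U[0][0]=4
  eliminate (1,0): mult=3, new row 1: (0, 4, 1, 0); set L[1][0]=3
  eliminate (2,0): mult=1, new row 2: (0, 16, 6, -4); set L[2][0]=1
  eliminate (3,0): mult=-3, new row 3: (0, 12, 9, -13); set L[3][0]=-3
k=1: U[1][1]=4
  eliminate (2,1): mult=4, new row 2: (0, 0, 2, -4); set L[2][1]=4
  eliminate (3,1): mult=3, new row 3: (0, 0, 6, -13); set L[3][1]=3
k=2: U[2][2]=2
  eliminate (3,2): mult=3, new row 3: (0, 0, 0, -1); set L[3][2]=3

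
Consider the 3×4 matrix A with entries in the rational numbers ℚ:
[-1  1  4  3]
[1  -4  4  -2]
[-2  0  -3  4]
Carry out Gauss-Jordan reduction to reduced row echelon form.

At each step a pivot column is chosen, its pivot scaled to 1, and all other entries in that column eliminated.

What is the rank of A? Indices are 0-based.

step 1: normalize row 0 (÷-1) = (1, -1, -4, -3)
  row 1: subtract 1×row0 = (0, -3, 8, 1)
  row 2: subtract -2×row0 = (0, -2, -11, -2)
step 2: normalize row 1 (÷-3) = (0, 1, -8/3, -1/3)
  row 0: subtract -1×row1 = (1, 0, -20/3, -10/3)
  row 2: subtract -2×row1 = (0, 0, -49/3, -8/3)
step 3: normalize row 2 (÷-49/3) = (0, 0, 1, 8/49)
  row 0: subtract -20/3×row2 = (1, 0, 0, -110/49)
  row 1: subtract -8/3×row2 = (0, 1, 0, 5/49)

rank = 3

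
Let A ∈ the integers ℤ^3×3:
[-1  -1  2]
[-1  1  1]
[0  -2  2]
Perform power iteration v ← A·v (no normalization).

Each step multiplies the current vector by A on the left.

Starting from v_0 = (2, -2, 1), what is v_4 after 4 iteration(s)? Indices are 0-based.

v_4 = (40, 18, 56)

v_0 = (2, -2, 1).
v_1 = A·v_0 = (2, -3, 6).
v_2 = A·v_1 = (13, 1, 18).
v_3 = A·v_2 = (22, 6, 34).
v_4 = A·v_3 = (40, 18, 56).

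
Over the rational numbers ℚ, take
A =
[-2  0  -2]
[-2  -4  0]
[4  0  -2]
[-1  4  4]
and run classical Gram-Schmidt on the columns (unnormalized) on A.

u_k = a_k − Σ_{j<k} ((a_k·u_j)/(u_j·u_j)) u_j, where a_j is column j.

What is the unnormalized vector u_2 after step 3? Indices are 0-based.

Step 1: u_0 = a_0 = (-2, -2, 4, -1).
Step 2: u_1 = a_1 − (4/25)·u_0 = (8/25, -92/25, -16/25, 104/25).
Step 3: u_2 = a_2 − (-8/25)·u_0 − (27/49)·u_1 = (-138/49, 68/49, -18/49, 68/49).

u_2 = (-138/49, 68/49, -18/49, 68/49)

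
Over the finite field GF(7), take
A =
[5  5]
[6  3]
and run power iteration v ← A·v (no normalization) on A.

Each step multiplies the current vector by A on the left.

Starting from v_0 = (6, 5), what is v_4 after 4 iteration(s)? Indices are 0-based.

v_4 = (2, 2)

v_0 = (6, 5).
v_1 = A·v_0 = (6, 2).
v_2 = A·v_1 = (5, 0).
v_3 = A·v_2 = (4, 2).
v_4 = A·v_3 = (2, 2).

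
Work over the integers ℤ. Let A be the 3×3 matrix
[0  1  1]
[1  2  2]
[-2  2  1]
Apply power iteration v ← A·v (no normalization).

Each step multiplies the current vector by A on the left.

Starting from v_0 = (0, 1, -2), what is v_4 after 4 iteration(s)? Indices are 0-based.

v_4 = (-24, -55, -26)

v_0 = (0, 1, -2).
v_1 = A·v_0 = (-1, -2, 0).
v_2 = A·v_1 = (-2, -5, -2).
v_3 = A·v_2 = (-7, -16, -8).
v_4 = A·v_3 = (-24, -55, -26).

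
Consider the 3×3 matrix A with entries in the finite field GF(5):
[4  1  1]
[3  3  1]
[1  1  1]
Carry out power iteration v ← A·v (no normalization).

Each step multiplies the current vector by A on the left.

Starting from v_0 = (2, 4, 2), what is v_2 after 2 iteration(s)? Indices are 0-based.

v_2 = (4, 0, 2)

v_0 = (2, 4, 2).
v_1 = A·v_0 = (4, 0, 3).
v_2 = A·v_1 = (4, 0, 2).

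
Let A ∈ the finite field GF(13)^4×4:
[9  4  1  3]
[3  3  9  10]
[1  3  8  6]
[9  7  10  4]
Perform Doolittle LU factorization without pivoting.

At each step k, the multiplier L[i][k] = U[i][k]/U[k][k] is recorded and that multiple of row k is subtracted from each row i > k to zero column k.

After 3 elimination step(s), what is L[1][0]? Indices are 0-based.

L[1][0] = 9

Step 1: pivot at (0,0) is 9.
  row1 ← row1 − (9)·row0  ⇒  L[1][0]=9, U row1=(0, 6, 0, 9)
  row2 ← row2 − (3)·row0  ⇒  L[2][0]=3, U row2=(0, 4, 5, 10)
  row3 ← row3 − (1)·row0  ⇒  L[3][0]=1, U row3=(0, 3, 9, 1)
Step 2: pivot at (1,1) is 6.
  row2 ← row2 − (5)·row1  ⇒  L[2][1]=5, U row2=(0, 0, 5, 4)
  row3 ← row3 − (7)·row1  ⇒  L[3][1]=7, U row3=(0, 0, 9, 3)
Step 3: pivot at (2,2) is 5.
  row3 ← row3 − (7)·row2  ⇒  L[3][2]=7, U row3=(0, 0, 0, 1)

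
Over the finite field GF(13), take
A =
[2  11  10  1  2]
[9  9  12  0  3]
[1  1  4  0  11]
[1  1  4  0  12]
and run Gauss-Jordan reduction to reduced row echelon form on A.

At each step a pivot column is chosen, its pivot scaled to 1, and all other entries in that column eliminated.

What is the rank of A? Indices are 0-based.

rank = 4

step 1: normalize row 0 (÷2) = (1, 12, 5, 7, 1)
  row 1: subtract 9×row0 = (0, 5, 6, 2, 7)
  row 2: subtract 1×row0 = (0, 2, 12, 6, 10)
  row 3: subtract 1×row0 = (0, 2, 12, 6, 11)
step 2: normalize row 1 (÷5) = (0, 1, 9, 3, 4)
  row 0: subtract 12×row1 = (1, 0, 1, 10, 5)
  row 2: subtract 2×row1 = (0, 0, 7, 0, 2)
  row 3: subtract 2×row1 = (0, 0, 7, 0, 3)
step 3: normalize row 2 (÷7) = (0, 0, 1, 0, 4)
  row 0: subtract 1×row2 = (1, 0, 0, 10, 1)
  row 1: subtract 9×row2 = (0, 1, 0, 3, 7)
  row 3: subtract 7×row2 = (0, 0, 0, 0, 1)
skip col 3 (zero from row 3)
step 4: normalize row 3 (÷1) = (0, 0, 0, 0, 1)
  row 0: subtract 1×row3 = (1, 0, 0, 10, 0)
  row 1: subtract 7×row3 = (0, 1, 0, 3, 0)
  row 2: subtract 4×row3 = (0, 0, 1, 0, 0)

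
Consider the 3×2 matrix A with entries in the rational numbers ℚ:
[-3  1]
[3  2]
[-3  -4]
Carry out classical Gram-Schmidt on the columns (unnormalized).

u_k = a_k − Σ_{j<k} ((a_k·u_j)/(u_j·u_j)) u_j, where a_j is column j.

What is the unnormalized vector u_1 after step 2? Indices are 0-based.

Step 1: u_0 = a_0 = (-3, 3, -3).
Step 2: u_1 = a_1 − (5/9)·u_0 = (8/3, 1/3, -7/3).

u_1 = (8/3, 1/3, -7/3)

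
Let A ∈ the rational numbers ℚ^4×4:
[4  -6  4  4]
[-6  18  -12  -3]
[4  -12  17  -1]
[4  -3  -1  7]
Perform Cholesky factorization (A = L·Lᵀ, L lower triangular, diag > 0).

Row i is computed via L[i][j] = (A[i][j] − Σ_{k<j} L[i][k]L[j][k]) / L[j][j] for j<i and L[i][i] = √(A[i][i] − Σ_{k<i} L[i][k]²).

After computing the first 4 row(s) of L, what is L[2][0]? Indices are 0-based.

Step 1: L[0][0] = √(4) = 2.
  L[1][0] = (-6) / L[0][0] = -3.
Step 2: L[1][1] = √(9) = 3.
  L[2][0] = (4) / L[0][0] = 2.
  L[2][1] = (-6) / L[1][1] = -2.
Step 3: L[2][2] = √(9) = 3.
  L[3][0] = (4) / L[0][0] = 2.
  L[3][1] = (3) / L[1][1] = 1.
  L[3][2] = (-3) / L[2][2] = -1.
Step 4: L[3][3] = √(1) = 1.

L[2][0] = 2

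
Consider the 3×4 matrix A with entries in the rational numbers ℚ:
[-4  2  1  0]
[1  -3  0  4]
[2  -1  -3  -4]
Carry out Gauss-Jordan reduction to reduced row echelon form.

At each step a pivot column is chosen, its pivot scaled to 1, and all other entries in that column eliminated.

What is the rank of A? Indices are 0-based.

step 1: normalize row 0 (÷-4) = (1, -1/2, -1/4, 0)
  row 1: subtract 1×row0 = (0, -5/2, 1/4, 4)
  row 2: subtract 2×row0 = (0, 0, -5/2, -4)
step 2: normalize row 1 (÷-5/2) = (0, 1, -1/10, -8/5)
  row 0: subtract -1/2×row1 = (1, 0, -3/10, -4/5)
step 3: normalize row 2 (÷-5/2) = (0, 0, 1, 8/5)
  row 0: subtract -3/10×row2 = (1, 0, 0, -8/25)
  row 1: subtract -1/10×row2 = (0, 1, 0, -36/25)

rank = 3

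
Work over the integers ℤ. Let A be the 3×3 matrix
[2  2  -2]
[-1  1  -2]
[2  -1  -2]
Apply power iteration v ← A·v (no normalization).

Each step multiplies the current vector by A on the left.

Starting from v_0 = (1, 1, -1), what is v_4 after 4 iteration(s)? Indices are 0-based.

v_0 = (1, 1, -1).
v_1 = A·v_0 = (6, 2, 3).
v_2 = A·v_1 = (10, -10, 4).
v_3 = A·v_2 = (-8, -28, 22).
v_4 = A·v_3 = (-116, -64, -32).

v_4 = (-116, -64, -32)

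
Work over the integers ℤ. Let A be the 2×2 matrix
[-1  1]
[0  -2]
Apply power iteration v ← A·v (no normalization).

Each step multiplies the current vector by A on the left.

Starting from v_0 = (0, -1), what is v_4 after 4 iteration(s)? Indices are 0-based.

v_4 = (15, -16)

v_0 = (0, -1).
v_1 = A·v_0 = (-1, 2).
v_2 = A·v_1 = (3, -4).
v_3 = A·v_2 = (-7, 8).
v_4 = A·v_3 = (15, -16).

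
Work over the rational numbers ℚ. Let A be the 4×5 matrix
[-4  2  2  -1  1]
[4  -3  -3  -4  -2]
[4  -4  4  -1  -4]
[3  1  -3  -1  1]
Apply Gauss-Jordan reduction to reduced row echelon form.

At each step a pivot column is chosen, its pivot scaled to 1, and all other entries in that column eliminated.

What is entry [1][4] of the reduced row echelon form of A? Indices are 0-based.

step 1: normalize row 0 (÷-4) = (1, -1/2, -1/2, 1/4, -1/4)
  row 1: subtract 4×row0 = (0, -1, -1, -5, -1)
  row 2: subtract 4×row0 = (0, -2, 6, -2, -3)
  row 3: subtract 3×row0 = (0, 5/2, -3/2, -7/4, 7/4)
step 2: normalize row 1 (÷-1) = (0, 1, 1, 5, 1)
  row 0: subtract -1/2×row1 = (1, 0, 0, 11/4, 1/4)
  row 2: subtract -2×row1 = (0, 0, 8, 8, -1)
  row 3: subtract 5/2×row1 = (0, 0, -4, -57/4, -3/4)
step 3: normalize row 2 (÷8) = (0, 0, 1, 1, -1/8)
  row 1: subtract 1×row2 = (0, 1, 0, 4, 9/8)
  row 3: subtract -4×row2 = (0, 0, 0, -41/4, -5/4)
step 4: normalize row 3 (÷-41/4) = (0, 0, 0, 1, 5/41)
  row 0: subtract 11/4×row3 = (1, 0, 0, 0, -7/82)
  row 1: subtract 4×row3 = (0, 1, 0, 0, 209/328)
  row 2: subtract 1×row3 = (0, 0, 1, 0, -81/328)

M[1][4] = 209/328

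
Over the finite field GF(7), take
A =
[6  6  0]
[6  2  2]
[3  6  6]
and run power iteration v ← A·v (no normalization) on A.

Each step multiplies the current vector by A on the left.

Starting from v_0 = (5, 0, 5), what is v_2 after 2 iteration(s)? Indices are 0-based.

v_0 = (5, 0, 5).
v_1 = A·v_0 = (2, 5, 3).
v_2 = A·v_1 = (0, 0, 5).

v_2 = (0, 0, 5)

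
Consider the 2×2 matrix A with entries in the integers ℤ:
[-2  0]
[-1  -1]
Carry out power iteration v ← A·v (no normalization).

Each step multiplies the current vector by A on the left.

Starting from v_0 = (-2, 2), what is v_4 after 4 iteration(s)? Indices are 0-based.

v_4 = (-32, -28)

v_0 = (-2, 2).
v_1 = A·v_0 = (4, 0).
v_2 = A·v_1 = (-8, -4).
v_3 = A·v_2 = (16, 12).
v_4 = A·v_3 = (-32, -28).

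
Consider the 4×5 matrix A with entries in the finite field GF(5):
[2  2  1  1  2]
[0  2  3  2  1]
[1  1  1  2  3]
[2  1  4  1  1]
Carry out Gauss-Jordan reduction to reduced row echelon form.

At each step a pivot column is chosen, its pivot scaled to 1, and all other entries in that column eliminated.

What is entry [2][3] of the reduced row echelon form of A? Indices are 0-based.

pivot(0,0)=2: scale R0 → (1, 1, 3, 3, 1)
  clear (2,0): R2 −= (1)R0 → (0, 0, 3, 4, 2)
  clear (3,0): R3 −= (2)R0 → (0, 4, 3, 0, 4)
pivot(1,1)=2: scale R1 → (0, 1, 4, 1, 3)
  clear (0,1): R0 −= (1)R1 → (1, 0, 4, 2, 3)
  clear (3,1): R3 −= (4)R1 → (0, 0, 2, 1, 2)
pivot(2,2)=3: scale R2 → (0, 0, 1, 3, 4)
  clear (0,2): R0 −= (4)R2 → (1, 0, 0, 0, 2)
  clear (1,2): R1 −= (4)R2 → (0, 1, 0, 4, 2)
  clear (3,2): R3 −= (2)R2 → (0, 0, 0, 0, 4)
col 3: no nonzero at/below row 3; advance.
pivot(3,4)=4: scale R3 → (0, 0, 0, 0, 1)
  clear (0,4): R0 −= (2)R3 → (1, 0, 0, 0, 0)
  clear (1,4): R1 −= (2)R3 → (0, 1, 0, 4, 0)
  clear (2,4): R2 −= (4)R3 → (0, 0, 1, 3, 0)

M[2][3] = 3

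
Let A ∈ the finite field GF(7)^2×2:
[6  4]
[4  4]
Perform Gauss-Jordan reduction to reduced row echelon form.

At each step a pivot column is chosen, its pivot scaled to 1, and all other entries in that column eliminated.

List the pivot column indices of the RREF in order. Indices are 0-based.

step 1: normalize row 0 (÷6) = (1, 3)
  row 1: subtract 4×row0 = (0, 6)
step 2: normalize row 1 (÷6) = (0, 1)
  row 0: subtract 3×row1 = (1, 0)

pivot columns: 0, 1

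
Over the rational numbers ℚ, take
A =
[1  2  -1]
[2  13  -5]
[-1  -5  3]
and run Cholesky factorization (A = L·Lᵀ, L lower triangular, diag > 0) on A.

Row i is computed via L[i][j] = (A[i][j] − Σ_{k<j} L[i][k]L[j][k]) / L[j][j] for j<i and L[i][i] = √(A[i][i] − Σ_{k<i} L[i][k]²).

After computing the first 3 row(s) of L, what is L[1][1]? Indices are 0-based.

L[1][1] = 3

Step 1: L[0][0] = √(1) = 1.
  L[1][0] = (2) / L[0][0] = 2.
Step 2: L[1][1] = √(9) = 3.
  L[2][0] = (-1) / L[0][0] = -1.
  L[2][1] = (-3) / L[1][1] = -1.
Step 3: L[2][2] = √(1) = 1.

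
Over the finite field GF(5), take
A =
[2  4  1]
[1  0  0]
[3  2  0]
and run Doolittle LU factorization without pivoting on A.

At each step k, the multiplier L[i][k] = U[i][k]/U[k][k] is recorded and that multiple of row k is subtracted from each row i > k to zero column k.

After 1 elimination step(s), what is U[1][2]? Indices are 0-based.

U[1][2] = 2

k=0: U[0][0]=2
  eliminate (1,0): mult=3, new row 1: (0, 3, 2); set L[1][0]=3
  eliminate (2,0): mult=4, new row 2: (0, 1, 1); set L[2][0]=4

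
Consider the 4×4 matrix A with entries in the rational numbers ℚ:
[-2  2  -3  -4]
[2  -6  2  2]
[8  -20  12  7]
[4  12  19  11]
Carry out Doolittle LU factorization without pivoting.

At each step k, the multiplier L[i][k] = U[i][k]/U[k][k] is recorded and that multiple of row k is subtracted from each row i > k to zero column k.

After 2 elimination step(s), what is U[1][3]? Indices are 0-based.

U[1][3] = -2

[col 0] pivot -2
  R1 -= -1*R0 → (0, -4, -1, -2)  (L[1][0] := -1)
  R2 -= -4*R0 → (0, -12, 0, -9)  (L[2][0] := -4)
  R3 -= -2*R0 → (0, 16, 13, 3)  (L[3][0] := -2)
[col 1] pivot -4
  R2 -= 3*R1 → (0, 0, 3, -3)  (L[2][1] := 3)
  R3 -= -4*R1 → (0, 0, 9, -5)  (L[3][1] := -4)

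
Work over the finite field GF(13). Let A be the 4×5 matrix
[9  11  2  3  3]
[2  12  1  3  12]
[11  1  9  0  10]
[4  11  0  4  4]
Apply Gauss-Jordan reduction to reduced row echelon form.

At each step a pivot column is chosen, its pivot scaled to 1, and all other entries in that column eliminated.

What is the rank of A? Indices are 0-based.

rank = 4

[1] R0 /= 9  ⇒  (1, 7, 6, 9, 9)
     R1 -= 2·R0  ⇒  (0, 11, 2, 11, 7)
     R2 -= 11·R0  ⇒  (0, 2, 8, 5, 2)
     R3 -= 4·R0  ⇒  (0, 9, 2, 7, 7)
[2] R1 /= 11  ⇒  (0, 1, 12, 1, 3)
     R0 -= 7·R1  ⇒  (1, 0, 0, 2, 1)
     R2 -= 2·R1  ⇒  (0, 0, 10, 3, 9)
     R3 -= 9·R1  ⇒  (0, 0, 11, 11, 6)
[3] R2 /= 10  ⇒  (0, 0, 1, 12, 10)
     R1 -= 12·R2  ⇒  (0, 1, 0, 0, 0)
     R3 -= 11·R2  ⇒  (0, 0, 0, 9, 0)
[4] R3 /= 9  ⇒  (0, 0, 0, 1, 0)
     R0 -= 2·R3  ⇒  (1, 0, 0, 0, 1)
     R2 -= 12·R3  ⇒  (0, 0, 1, 0, 10)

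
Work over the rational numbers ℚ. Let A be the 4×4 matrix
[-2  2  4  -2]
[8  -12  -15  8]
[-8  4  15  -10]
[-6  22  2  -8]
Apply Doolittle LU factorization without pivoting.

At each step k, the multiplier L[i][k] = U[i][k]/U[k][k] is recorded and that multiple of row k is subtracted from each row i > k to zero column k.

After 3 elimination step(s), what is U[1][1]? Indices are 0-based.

U[1][1] = -4

k=0: U[0][0]=-2
  eliminate (1,0): mult=-4, new row 1: (0, -4, 1, 0); set L[1][0]=-4
  eliminate (2,0): mult=4, new row 2: (0, -4, -1, -2); set L[2][0]=4
  eliminate (3,0): mult=3, new row 3: (0, 16, -10, -2); set L[3][0]=3
k=1: U[1][1]=-4
  eliminate (2,1): mult=1, new row 2: (0, 0, -2, -2); set L[2][1]=1
  eliminate (3,1): mult=-4, new row 3: (0, 0, -6, -2); set L[3][1]=-4
k=2: U[2][2]=-2
  eliminate (3,2): mult=3, new row 3: (0, 0, 0, 4); set L[3][2]=3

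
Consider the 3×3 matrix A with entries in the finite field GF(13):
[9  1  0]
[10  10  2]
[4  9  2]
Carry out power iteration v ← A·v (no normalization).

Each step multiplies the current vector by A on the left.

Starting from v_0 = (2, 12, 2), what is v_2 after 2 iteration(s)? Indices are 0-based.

v_0 = (2, 12, 2).
v_1 = A·v_0 = (4, 1, 3).
v_2 = A·v_1 = (11, 4, 5).

v_2 = (11, 4, 5)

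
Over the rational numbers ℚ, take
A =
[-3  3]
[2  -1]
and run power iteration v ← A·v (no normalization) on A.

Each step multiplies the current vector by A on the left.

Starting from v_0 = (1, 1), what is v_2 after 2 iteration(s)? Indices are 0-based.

v_0 = (1, 1).
v_1 = A·v_0 = (0, 1).
v_2 = A·v_1 = (3, -1).

v_2 = (3, -1)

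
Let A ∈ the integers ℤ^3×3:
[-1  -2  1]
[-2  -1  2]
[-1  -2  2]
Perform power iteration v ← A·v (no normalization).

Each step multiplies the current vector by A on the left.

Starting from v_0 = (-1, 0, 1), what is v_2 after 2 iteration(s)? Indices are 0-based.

v_2 = (-7, -2, -4)

v_0 = (-1, 0, 1).
v_1 = A·v_0 = (2, 4, 3).
v_2 = A·v_1 = (-7, -2, -4).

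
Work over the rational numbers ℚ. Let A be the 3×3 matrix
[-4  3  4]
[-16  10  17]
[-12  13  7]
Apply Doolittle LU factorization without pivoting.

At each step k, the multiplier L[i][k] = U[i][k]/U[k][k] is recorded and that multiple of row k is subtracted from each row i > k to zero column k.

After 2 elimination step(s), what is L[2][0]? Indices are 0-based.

[col 0] pivot -4
  R1 -= 4*R0 → (0, -2, 1)  (L[1][0] := 4)
  R2 -= 3*R0 → (0, 4, -5)  (L[2][0] := 3)
[col 1] pivot -2
  R2 -= -2*R1 → (0, 0, -3)  (L[2][1] := -2)

L[2][0] = 3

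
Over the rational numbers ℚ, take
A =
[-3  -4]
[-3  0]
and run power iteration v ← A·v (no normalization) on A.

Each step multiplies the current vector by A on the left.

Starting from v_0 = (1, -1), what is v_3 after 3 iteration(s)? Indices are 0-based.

v_3 = (-15, -27)

v_0 = (1, -1).
v_1 = A·v_0 = (1, -3).
v_2 = A·v_1 = (9, -3).
v_3 = A·v_2 = (-15, -27).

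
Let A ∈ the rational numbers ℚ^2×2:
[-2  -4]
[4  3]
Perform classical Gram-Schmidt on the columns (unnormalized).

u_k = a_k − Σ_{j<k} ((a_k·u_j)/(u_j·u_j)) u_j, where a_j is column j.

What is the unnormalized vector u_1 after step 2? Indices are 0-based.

Step 1: u_0 = a_0 = (-2, 4).
Step 2: u_1 = a_1 − (1)·u_0 = (-2, -1).

u_1 = (-2, -1)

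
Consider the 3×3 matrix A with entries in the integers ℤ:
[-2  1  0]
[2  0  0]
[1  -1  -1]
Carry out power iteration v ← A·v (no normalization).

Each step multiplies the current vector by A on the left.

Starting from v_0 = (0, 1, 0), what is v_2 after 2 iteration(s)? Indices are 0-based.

v_0 = (0, 1, 0).
v_1 = A·v_0 = (1, 0, -1).
v_2 = A·v_1 = (-2, 2, 2).

v_2 = (-2, 2, 2)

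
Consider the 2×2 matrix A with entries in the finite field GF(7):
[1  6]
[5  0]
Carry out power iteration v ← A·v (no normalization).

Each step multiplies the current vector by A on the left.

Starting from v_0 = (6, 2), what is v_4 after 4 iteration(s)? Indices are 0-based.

v_4 = (0, 1)

v_0 = (6, 2).
v_1 = A·v_0 = (4, 2).
v_2 = A·v_1 = (2, 6).
v_3 = A·v_2 = (3, 3).
v_4 = A·v_3 = (0, 1).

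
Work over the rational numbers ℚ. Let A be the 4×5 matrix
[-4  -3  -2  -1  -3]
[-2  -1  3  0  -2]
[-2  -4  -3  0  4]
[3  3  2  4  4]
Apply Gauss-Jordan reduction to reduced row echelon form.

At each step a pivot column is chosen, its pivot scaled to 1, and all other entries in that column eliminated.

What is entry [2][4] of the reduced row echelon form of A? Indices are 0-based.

pivot(0,0)=-4: scale R0 → (1, 3/4, 1/2, 1/4, 3/4)
  clear (1,0): R1 −= (-2)R0 → (0, 1/2, 4, 1/2, -1/2)
  clear (2,0): R2 −= (-2)R0 → (0, -5/2, -2, 1/2, 11/2)
  clear (3,0): R3 −= (3)R0 → (0, 3/4, 1/2, 13/4, 7/4)
pivot(1,1)=1/2: scale R1 → (0, 1, 8, 1, -1)
  clear (0,1): R0 −= (3/4)R1 → (1, 0, -11/2, -1/2, 3/2)
  clear (2,1): R2 −= (-5/2)R1 → (0, 0, 18, 3, 3)
  clear (3,1): R3 −= (3/4)R1 → (0, 0, -11/2, 5/2, 5/2)
pivot(2,2)=18: scale R2 → (0, 0, 1, 1/6, 1/6)
  clear (0,2): R0 −= (-11/2)R2 → (1, 0, 0, 5/12, 29/12)
  clear (1,2): R1 −= (8)R2 → (0, 1, 0, -1/3, -7/3)
  clear (3,2): R3 −= (-11/2)R2 → (0, 0, 0, 41/12, 41/12)
pivot(3,3)=41/12: scale R3 → (0, 0, 0, 1, 1)
  clear (0,3): R0 −= (5/12)R3 → (1, 0, 0, 0, 2)
  clear (1,3): R1 −= (-1/3)R3 → (0, 1, 0, 0, -2)
  clear (2,3): R2 −= (1/6)R3 → (0, 0, 1, 0, 0)

M[2][4] = 0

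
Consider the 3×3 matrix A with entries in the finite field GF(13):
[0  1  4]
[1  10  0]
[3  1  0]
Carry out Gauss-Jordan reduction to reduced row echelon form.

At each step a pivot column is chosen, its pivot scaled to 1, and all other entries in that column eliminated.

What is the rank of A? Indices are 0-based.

[1] R0 <-> R1
[1] R0 /= 1  ⇒  (1, 10, 0)
     R2 -= 3·R0  ⇒  (0, 10, 0)
[2] R1 /= 1  ⇒  (0, 1, 4)
     R0 -= 10·R1  ⇒  (1, 0, 12)
     R2 -= 10·R1  ⇒  (0, 0, 12)
[3] R2 /= 12  ⇒  (0, 0, 1)
     R0 -= 12·R2  ⇒  (1, 0, 0)
     R1 -= 4·R2  ⇒  (0, 1, 0)

rank = 3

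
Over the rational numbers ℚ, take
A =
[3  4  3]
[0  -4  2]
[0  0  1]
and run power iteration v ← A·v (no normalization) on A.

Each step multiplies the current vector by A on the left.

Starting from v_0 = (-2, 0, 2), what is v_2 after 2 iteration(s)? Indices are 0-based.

v_2 = (22, -12, 2)

v_0 = (-2, 0, 2).
v_1 = A·v_0 = (0, 4, 2).
v_2 = A·v_1 = (22, -12, 2).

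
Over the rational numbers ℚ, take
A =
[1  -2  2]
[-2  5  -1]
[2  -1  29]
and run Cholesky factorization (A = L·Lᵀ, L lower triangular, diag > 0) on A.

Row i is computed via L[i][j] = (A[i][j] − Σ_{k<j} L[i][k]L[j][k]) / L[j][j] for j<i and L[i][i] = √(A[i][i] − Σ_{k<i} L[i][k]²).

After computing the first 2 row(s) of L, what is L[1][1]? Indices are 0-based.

L[1][1] = 1

Step 1: L[0][0] = √(1) = 1.
  L[1][0] = (-2) / L[0][0] = -2.
Step 2: L[1][1] = √(1) = 1.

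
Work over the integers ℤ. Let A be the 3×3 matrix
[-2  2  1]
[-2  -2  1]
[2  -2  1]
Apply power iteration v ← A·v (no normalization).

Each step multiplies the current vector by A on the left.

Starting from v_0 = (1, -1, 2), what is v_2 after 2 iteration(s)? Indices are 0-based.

v_2 = (14, 6, -2)

v_0 = (1, -1, 2).
v_1 = A·v_0 = (-2, 2, 6).
v_2 = A·v_1 = (14, 6, -2).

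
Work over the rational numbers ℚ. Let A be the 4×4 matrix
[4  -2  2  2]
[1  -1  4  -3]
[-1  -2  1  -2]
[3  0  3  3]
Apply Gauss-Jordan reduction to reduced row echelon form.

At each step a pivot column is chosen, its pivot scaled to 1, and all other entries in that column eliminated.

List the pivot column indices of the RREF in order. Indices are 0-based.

step 1: normalize row 0 (÷4) = (1, -1/2, 1/2, 1/2)
  row 1: subtract 1×row0 = (0, -1/2, 7/2, -7/2)
  row 2: subtract -1×row0 = (0, -5/2, 3/2, -3/2)
  row 3: subtract 3×row0 = (0, 3/2, 3/2, 3/2)
step 2: normalize row 1 (÷-1/2) = (0, 1, -7, 7)
  row 0: subtract -1/2×row1 = (1, 0, -3, 4)
  row 2: subtract -5/2×row1 = (0, 0, -16, 16)
  row 3: subtract 3/2×row1 = (0, 0, 12, -9)
step 3: normalize row 2 (÷-16) = (0, 0, 1, -1)
  row 0: subtract -3×row2 = (1, 0, 0, 1)
  row 1: subtract -7×row2 = (0, 1, 0, 0)
  row 3: subtract 12×row2 = (0, 0, 0, 3)
step 4: normalize row 3 (÷3) = (0, 0, 0, 1)
  row 0: subtract 1×row3 = (1, 0, 0, 0)
  row 2: subtract -1×row3 = (0, 0, 1, 0)

pivot columns: 0, 1, 2, 3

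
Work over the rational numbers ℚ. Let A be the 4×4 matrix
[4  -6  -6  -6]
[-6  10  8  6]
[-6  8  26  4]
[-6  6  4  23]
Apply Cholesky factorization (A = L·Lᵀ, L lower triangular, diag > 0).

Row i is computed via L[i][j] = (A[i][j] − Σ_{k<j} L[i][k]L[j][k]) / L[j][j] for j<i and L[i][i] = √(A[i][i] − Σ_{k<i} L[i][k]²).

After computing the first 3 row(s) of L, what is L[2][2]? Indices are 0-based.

Step 1: L[0][0] = √(4) = 2.
  L[1][0] = (-6) / L[0][0] = -3.
Step 2: L[1][1] = √(1) = 1.
  L[2][0] = (-6) / L[0][0] = -3.
  L[2][1] = (-1) / L[1][1] = -1.
Step 3: L[2][2] = √(16) = 4.

L[2][2] = 4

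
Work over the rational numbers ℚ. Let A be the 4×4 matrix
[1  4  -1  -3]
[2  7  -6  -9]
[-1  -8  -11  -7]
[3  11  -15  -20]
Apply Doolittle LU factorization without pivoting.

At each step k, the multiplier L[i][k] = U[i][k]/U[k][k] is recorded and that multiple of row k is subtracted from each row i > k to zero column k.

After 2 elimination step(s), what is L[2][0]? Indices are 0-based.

k=0: U[0][0]=1
  eliminate (1,0): mult=2, new row 1: (0, -1, -4, -3); set L[1][0]=2
  eliminate (2,0): mult=-1, new row 2: (0, -4, -12, -10); set L[2][0]=-1
  eliminate (3,0): mult=3, new row 3: (0, -1, -12, -11); set L[3][0]=3
k=1: U[1][1]=-1
  eliminate (2,1): mult=4, new row 2: (0, 0, 4, 2); set L[2][1]=4
  eliminate (3,1): mult=1, new row 3: (0, 0, -8, -8); set L[3][1]=1

L[2][0] = -1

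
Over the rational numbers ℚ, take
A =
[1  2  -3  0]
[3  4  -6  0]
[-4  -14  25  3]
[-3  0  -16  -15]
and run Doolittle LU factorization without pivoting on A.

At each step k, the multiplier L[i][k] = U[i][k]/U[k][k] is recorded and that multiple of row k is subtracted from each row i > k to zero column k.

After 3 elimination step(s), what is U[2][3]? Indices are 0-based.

k=0: U[0][0]=1
  eliminate (1,0): mult=3, new row 1: (0, -2, 3, 0); set L[1][0]=3
  eliminate (2,0): mult=-4, new row 2: (0, -6, 13, 3); set L[2][0]=-4
  eliminate (3,0): mult=-3, new row 3: (0, 6, -25, -15); set L[3][0]=-3
k=1: U[1][1]=-2
  eliminate (2,1): mult=3, new row 2: (0, 0, 4, 3); set L[2][1]=3
  eliminate (3,1): mult=-3, new row 3: (0, 0, -16, -15); set L[3][1]=-3
k=2: U[2][2]=4
  eliminate (3,2): mult=-4, new row 3: (0, 0, 0, -3); set L[3][2]=-4

U[2][3] = 3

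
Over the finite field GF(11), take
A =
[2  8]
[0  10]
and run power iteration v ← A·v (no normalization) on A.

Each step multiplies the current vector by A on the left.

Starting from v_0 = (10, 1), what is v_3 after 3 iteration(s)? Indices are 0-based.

v_0 = (10, 1).
v_1 = A·v_0 = (6, 10).
v_2 = A·v_1 = (4, 1).
v_3 = A·v_2 = (5, 10).

v_3 = (5, 10)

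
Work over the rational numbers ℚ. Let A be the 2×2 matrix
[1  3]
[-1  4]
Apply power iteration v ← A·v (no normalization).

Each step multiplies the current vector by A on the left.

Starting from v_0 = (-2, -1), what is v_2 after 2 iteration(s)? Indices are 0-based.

v_2 = (-11, -3)

v_0 = (-2, -1).
v_1 = A·v_0 = (-5, -2).
v_2 = A·v_1 = (-11, -3).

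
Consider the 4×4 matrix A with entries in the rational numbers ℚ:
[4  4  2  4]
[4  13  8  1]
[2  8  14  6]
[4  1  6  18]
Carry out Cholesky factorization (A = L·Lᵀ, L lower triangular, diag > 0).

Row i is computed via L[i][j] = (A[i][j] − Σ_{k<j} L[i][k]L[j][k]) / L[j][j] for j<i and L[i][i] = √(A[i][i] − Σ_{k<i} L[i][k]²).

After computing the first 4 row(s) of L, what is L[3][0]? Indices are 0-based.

L[3][0] = 2

Step 1: L[0][0] = √(4) = 2.
  L[1][0] = (4) / L[0][0] = 2.
Step 2: L[1][1] = √(9) = 3.
  L[2][0] = (2) / L[0][0] = 1.
  L[2][1] = (6) / L[1][1] = 2.
Step 3: L[2][2] = √(9) = 3.
  L[3][0] = (4) / L[0][0] = 2.
  L[3][1] = (-3) / L[1][1] = -1.
  L[3][2] = (6) / L[2][2] = 2.
Step 4: L[3][3] = √(9) = 3.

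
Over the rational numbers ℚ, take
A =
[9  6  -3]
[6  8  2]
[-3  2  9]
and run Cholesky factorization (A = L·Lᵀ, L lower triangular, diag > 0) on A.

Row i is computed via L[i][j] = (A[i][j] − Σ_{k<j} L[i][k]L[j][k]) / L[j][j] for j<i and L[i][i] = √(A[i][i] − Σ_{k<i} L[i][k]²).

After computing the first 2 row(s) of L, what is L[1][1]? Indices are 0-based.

L[1][1] = 2

Step 1: L[0][0] = √(9) = 3.
  L[1][0] = (6) / L[0][0] = 2.
Step 2: L[1][1] = √(4) = 2.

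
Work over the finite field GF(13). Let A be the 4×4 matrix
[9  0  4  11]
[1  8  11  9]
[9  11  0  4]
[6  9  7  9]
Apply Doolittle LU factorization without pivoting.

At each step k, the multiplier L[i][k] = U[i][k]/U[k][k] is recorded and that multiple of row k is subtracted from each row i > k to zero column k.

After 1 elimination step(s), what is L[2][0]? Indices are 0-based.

L[2][0] = 1

k=0: U[0][0]=9
  eliminate (1,0): mult=3, new row 1: (0, 8, 12, 2); set L[1][0]=3
  eliminate (2,0): mult=1, new row 2: (0, 11, 9, 6); set L[2][0]=1
  eliminate (3,0): mult=5, new row 3: (0, 9, 0, 6); set L[3][0]=5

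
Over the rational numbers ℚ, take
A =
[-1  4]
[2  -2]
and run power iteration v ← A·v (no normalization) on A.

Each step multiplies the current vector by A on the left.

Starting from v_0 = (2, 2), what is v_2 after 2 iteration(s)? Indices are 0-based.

v_0 = (2, 2).
v_1 = A·v_0 = (6, 0).
v_2 = A·v_1 = (-6, 12).

v_2 = (-6, 12)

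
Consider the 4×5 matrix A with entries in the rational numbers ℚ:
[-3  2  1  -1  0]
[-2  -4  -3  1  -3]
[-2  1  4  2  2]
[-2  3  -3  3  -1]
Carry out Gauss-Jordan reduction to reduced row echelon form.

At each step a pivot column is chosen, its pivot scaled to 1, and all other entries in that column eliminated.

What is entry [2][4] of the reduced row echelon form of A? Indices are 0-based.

M[2][4] = 113/218

step 1: normalize row 0 (÷-3) = (1, -2/3, -1/3, 1/3, 0)
  row 1: subtract -2×row0 = (0, -16/3, -11/3, 5/3, -3)
  row 2: subtract -2×row0 = (0, -1/3, 10/3, 8/3, 2)
  row 3: subtract -2×row0 = (0, 5/3, -11/3, 11/3, -1)
step 2: normalize row 1 (÷-16/3) = (0, 1, 11/16, -5/16, 9/16)
  row 0: subtract -2/3×row1 = (1, 0, 1/8, 1/8, 3/8)
  row 2: subtract -1/3×row1 = (0, 0, 57/16, 41/16, 35/16)
  row 3: subtract 5/3×row1 = (0, 0, -77/16, 67/16, -31/16)
step 3: normalize row 2 (÷57/16) = (0, 0, 1, 41/57, 35/57)
  row 0: subtract 1/8×row2 = (1, 0, 0, 2/57, 17/57)
  row 1: subtract 11/16×row2 = (0, 1, 0, -46/57, 8/57)
  row 3: subtract -77/16×row2 = (0, 0, 0, 436/57, 58/57)
step 4: normalize row 3 (÷436/57) = (0, 0, 0, 1, 29/218)
  row 0: subtract 2/57×row3 = (1, 0, 0, 0, 32/109)
  row 1: subtract -46/57×row3 = (0, 1, 0, 0, 27/109)
  row 2: subtract 41/57×row3 = (0, 0, 1, 0, 113/218)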